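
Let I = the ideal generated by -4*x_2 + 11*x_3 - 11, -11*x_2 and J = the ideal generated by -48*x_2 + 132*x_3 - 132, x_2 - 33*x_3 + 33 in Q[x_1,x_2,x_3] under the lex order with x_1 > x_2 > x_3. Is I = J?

Since reduced Gröbner bases are canonical representatives of ideals under a given ordering, it suffices to compute and compare them.
Buchberger on the first generating set:
f_1 = -4*x_2 + 11*x_3 - 11, LT = x_2.
f_2 = -11*x_2, LT = x_2.

S(f_1,f_2): lcm = x_2. S = -11/4*x_3 + 11/4.
  leading term x_3: no divisor's leading term divides it; move -11/4*x_3 to the remainder.
  leading term 1: no divisor's leading term divides it; move 11/4 to the remainder.
  remainder -11/4*x_3 + 11/4 ≠ 0; add g_3 = -11/4*x_3 + 11/4 to the basis.

The other S-polynomials (S(f_1,g_3), S(f_2,g_3)) all reduce to 0 modulo the current basis, so we have a Gröbner basis.
Inter-reduce: drop elements whose leading term is divisible by another's, tail-reduce, and make monic.
Reduced Gröbner basis: {x_2, x_3 - 1}.

Buchberger on the second generating set:
h_1 = -48*x_2 + 132*x_3 - 132, LT = x_2.
h_2 = x_2 - 33*x_3 + 33, LT = x_2.

S(h_1,h_2): lcm = x_2. S = 121/4*x_3 - 121/4.
  leading term x_3: no divisor's leading term divides it; move 121/4*x_3 to the remainder.
  leading term 1: no divisor's leading term divides it; move -121/4 to the remainder.
  remainder 121/4*x_3 - 121/4 ≠ 0; add k_3 = 121/4*x_3 - 121/4 to the basis.

The other S-polynomials (S(h_1,k_3), S(h_2,k_3)) all reduce to 0 modulo the current basis, so we have a Gröbner basis.
Inter-reduce: drop elements whose leading term is divisible by another's, tail-reduce, and make monic.
Reduced Gröbner basis: {x_2, x_3 - 1}.

These coincide, so the ideals are equal.

Yes, the ideals are equal.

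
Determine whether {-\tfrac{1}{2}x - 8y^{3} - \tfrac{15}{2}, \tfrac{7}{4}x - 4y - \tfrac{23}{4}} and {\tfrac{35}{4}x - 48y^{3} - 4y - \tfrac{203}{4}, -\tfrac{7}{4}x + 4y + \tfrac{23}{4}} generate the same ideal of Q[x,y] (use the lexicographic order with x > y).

No, the ideals differ.

Equality of ideals is decidable: compute both reduced Gröbner bases (unique for the ordering) and check whether they agree.
Buchberger on the first generating set:
f_1 = -\tfrac{1}{2}x - 8y^{3} - \tfrac{15}{2}, LT = x.
f_2 = \tfrac{7}{4}x - 4y - \tfrac{23}{4}, LT = x.

S(f_1,f_2): lcm = x. S = 16y^{3} + \tfrac{16}{7}y + \tfrac{128}{7}.
  leading term y^{3}: no divisor's leading term divides it; move 16y^{3} to the remainder.
  leading term y: no divisor's leading term divides it; move \tfrac{16}{7}y to the remainder.
  leading term 1: no divisor's leading term divides it; move \tfrac{128}{7} to the remainder.
  remainder 16y^{3} + \tfrac{16}{7}y + \tfrac{128}{7} ≠ 0; add g_3 = 16y^{3} + \tfrac{16}{7}y + \tfrac{128}{7} to the basis.

The other S-polynomials (S(f_1,g_3), S(f_2,g_3)) all reduce to 0 modulo the current basis, so we have a Gröbner basis.
Inter-reduce: drop elements whose leading term is divisible by another's, tail-reduce, and make monic.
Reduced Gröbner basis: {x - \tfrac{16}{7}y - \tfrac{23}{7}, y^{3} + \tfrac{1}{7}y + \tfrac{8}{7}}.

Buchberger on the second generating set:
h_1 = \tfrac{35}{4}x - 48y^{3} - 4y - \tfrac{203}{4}, LT = x.
h_2 = -\tfrac{7}{4}x + 4y + \tfrac{23}{4}, LT = x.

S(h_1,h_2): lcm = x. S = -\tfrac{192}{35}y^{3} + \tfrac{64}{35}y - \tfrac{88}{35}.
  leading term y^{3}: no divisor's leading term divides it; move -\tfrac{192}{35}y^{3} to the remainder.
  leading term y: no divisor's leading term divides it; move \tfrac{64}{35}y to the remainder.
  leading term 1: no divisor's leading term divides it; move -\tfrac{88}{35} to the remainder.
  remainder -\tfrac{192}{35}y^{3} + \tfrac{64}{35}y - \tfrac{88}{35} ≠ 0; add k_3 = -\tfrac{192}{35}y^{3} + \tfrac{64}{35}y - \tfrac{88}{35} to the basis.

The other S-polynomials (S(h_1,k_3), S(h_2,k_3)) all reduce to 0 modulo the current basis, so we have a Gröbner basis.
Inter-reduce: drop elements whose leading term is divisible by another's, tail-reduce, and make monic.
Reduced Gröbner basis: {x - \tfrac{16}{7}y - \tfrac{23}{7}, y^{3} - \tfrac{1}{3}y + \tfrac{11}{24}}.

Since the reduced bases disagree, the two ideals are not the same.
The same test decides containment: I ⊆ J iff every generator of I reduces to 0 modulo a Gröbner basis of J.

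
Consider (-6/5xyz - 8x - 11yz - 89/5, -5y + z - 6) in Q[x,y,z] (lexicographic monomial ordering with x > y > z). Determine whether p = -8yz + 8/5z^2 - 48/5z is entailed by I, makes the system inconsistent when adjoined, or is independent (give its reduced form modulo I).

-8yz + 8/5z^2 - 48/5z lies in I (it reduces to 0).

First compute the reduced Gröbner basis of I by Buchberger's algorithm.
f_1 = -6/5xyz - 8x - 11yz - 89/5, LT = xyz.
f_2 = -5y + z - 6, LT = y.

S(f_1,f_2): lcm = xyz. S = 1/5xz^2 - 6/5xz + 20/3x + 55/6yz + 89/6.
  leading term xz^2: no divisor's leading term divides it; move 1/5xz^2 to the remainder.
  leading term xz: no divisor's leading term divides it; move -6/5xz to the remainder.
  leading term x: no divisor's leading term divides it; move 20/3x to the remainder.
  leading term yz: subtract (-11/6z)·f_2 from 55/6yz + 89/6 → 11/6z^2 - 11z + 89/6
  leading term z^2: no divisor's leading term divides it; move 11/6z^2 to the remainder.
  leading term z: no divisor's leading term divides it; move -11z to the remainder.
  leading term 1: no divisor's leading term divides it; move 89/6 to the remainder.
  remainder 1/5xz^2 - 6/5xz + 20/3x + 11/6z^2 - 11z + 89/6 ≠ 0; add h_3 = 1/5xz^2 - 6/5xz + 20/3x + 11/6z^2 - 11z + 89/6 to the basis.

S(f_1,h_3): lcm = xyz^2. S = 6xyz - 100/3xy + 20/3xz + 55yz - 445/6y + 89/6z.
  leading term xyz: subtract (-5)·f_1 from 6xyz - 100/3xy + 20/3xz + 55yz - 445/6y + 89/6z → -100/3xy + 20/3xz - 40x - 445/6y + 89/6z - 89
  leading term xy: subtract (20/3x)·f_2 from -100/3xy + 20/3xz - 40x - 445/6y + 89/6z - 89 → -445/6y + 89/6z - 89
  leading term y: subtract (89/6)·f_2 from -445/6y + 89/6z - 89 → 0
  remainder 0.

S(f_2,h_3): leading monomials are coprime, so the S-polynomial reduces to 0 (Buchberger's first criterion).
Every S-polynomial of the final basis reduces to 0, so we have a Gröbner basis.
Inter-reduce: drop elements whose leading term is divisible by another's, tail-reduce, and make monic.
Reduced Gröbner basis: {xz^2 - 6xz + 100/3x + 55/6z^2 - 55z + 445/6, y - 1/5z + 6/5}.
Label its elements g_1 = xz^2 - 6xz + 100/3x + 55/6z^2 - 55z + 445/6, g_2 = y - 1/5z + 6/5.

Reduce p = -8yz + 8/5z^2 - 48/5z modulo G:
  leading term yz: subtract (-8z)·g_2 from -8yz + 8/5z^2 - 48/5z → 0
  normal form = 0.
Since the normal form is 0, p ∈ I.

The remainder on division by a Gröbner basis is unique — it is the normal form.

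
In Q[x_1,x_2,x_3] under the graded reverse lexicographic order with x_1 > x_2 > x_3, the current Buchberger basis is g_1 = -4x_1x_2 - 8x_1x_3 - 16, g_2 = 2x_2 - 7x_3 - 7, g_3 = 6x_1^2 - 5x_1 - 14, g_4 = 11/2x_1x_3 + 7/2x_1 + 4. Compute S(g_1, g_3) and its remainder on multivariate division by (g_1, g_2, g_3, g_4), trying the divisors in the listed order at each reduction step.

S(g_1, g_3) = 2x_1^2x_3 + 5/6x_1x_2 + 4x_1 + 7/3x_2; remainder on division = 4x_1 + 77/6x_3 + 29/6.

lcm(LM(g_1), LM(g_3)) = x_1^2x_2.
S = (lcm/LT(g_1))·g_1 − (lcm/LT(g_3))·g_3 = 2x_1^2x_3 + 5/6x_1x_2 + 4x_1 + 7/3x_2.
Reduce S modulo (g_1, g_2, g_3, g_4) in that order:
  leading term x_1^2x_3: subtract (1/3x_3)·g_3 from 2x_1^2x_3 + 5/6x_1x_2 + 4x_1 + 7/3x_2 → 5/6x_1x_2 + 5/3x_1x_3 + 4x_1 + 7/3x_2 + 14/3x_3
  leading term x_1x_2: subtract (-5/24)·g_1 from 5/6x_1x_2 + 5/3x_1x_3 + 4x_1 + 7/3x_2 + 14/3x_3 → 4x_1 + 7/3x_2 + 14/3x_3 - 10/3
  leading term x_1: no divisor's leading term divides it; move 4x_1 to the remainder.
  leading term x_2: subtract (7/6)·g_2 from 7/3x_2 + 14/3x_3 - 10/3 → 77/6x_3 + 29/6
  leading term x_3: no divisor's leading term divides it; move 77/6x_3 to the remainder.
  leading term 1: no divisor's leading term divides it; move 29/6 to the remainder.
The remainder 4x_1 + 77/6x_3 + 29/6 is nonzero, so it would be added as the next basis element.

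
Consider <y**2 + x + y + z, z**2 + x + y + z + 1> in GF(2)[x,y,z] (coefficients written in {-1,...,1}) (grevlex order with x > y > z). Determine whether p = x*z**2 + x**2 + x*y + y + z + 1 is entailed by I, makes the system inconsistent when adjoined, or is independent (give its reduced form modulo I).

x*z**2 + x**2 + x*y + y + z + 1 is independent of I; its normal form modulo I is x*z + x + y + z + 1.

First compute the reduced Gröbner basis of I by Buchberger's algorithm.
f_1 = y**2 + x + y + z, LT = y**2.
f_2 = z**2 + x + y + z + 1, LT = z**2.

The S-polynomials (S(f_1,f_2)) all reduce to 0 modulo the current basis, so we have a Gröbner basis.
Inter-reduce: drop elements whose leading term is divisible by another's, tail-reduce, and make monic.
Reduced Gröbner basis: {y**2 + x + y + z, z**2 + x + y + z + 1}.
Label its elements g_1 = y**2 + x + y + z, g_2 = z**2 + x + y + z + 1.

Reduce p = x*z**2 + x**2 + x*y + y + z + 1 modulo G:
  leading term x*z**2: subtract (x)·g_2 from x*z**2 + x**2 + x*y + y + z + 1 → x*z + x + y + z + 1
  leading term x*z: no divisor's leading term divides it; move x*z to the remainder.
  leading term x: no divisor's leading term divides it; move x to the remainder.
  leading term y: no divisor's leading term divides it; move y to the remainder.
  leading term z: no divisor's leading term divides it; move z to the remainder.
  leading term 1: no divisor's leading term divides it; move 1 to the remainder.
  normal form = x*z + x + y + z + 1.
The normal form is nonzero, so p ∉ I. Since p minus its normal form lies in I, I + (p) = I + (r) where r = x*z + x + y + z + 1; decide whether this ideal is the whole ring.
Run Buchberger on G together with r (pairs among the g_i already reduce to 0 since G is a Gröbner basis):
g_1 = y**2 + x + y + z, LT = y**2.
g_2 = z**2 + x + y + z + 1, LT = z**2.
r = x*z + x + y + z + 1, LT = x*z.

S(g_2,r): lcm = x*z**2. S = x**2 + x*y + y*z + z**2 + x + z.
  leading term x**2: no divisor's leading term divides it; move x**2 to the remainder.
  leading term x*y: no divisor's leading term divides it; move x*y to the remainder.
  leading term y*z: no divisor's leading term divides it; move y*z to the remainder.
  leading term z**2: subtract (1)·g_2 from z**2 + x + z → y + 1
  leading term y: no divisor's leading term divides it; move y to the remainder.
  leading term 1: no divisor's leading term divides it; move 1 to the remainder.
  remainder x**2 + x*y + y*z + y + 1 ≠ 0; add m_4 = x**2 + x*y + y*z + y + 1 to the basis.

The other S-polynomials (S(g_1,g_2), S(g_1,r), S(g_1,m_4), S(g_2,m_4), S(r,m_4)) all reduce to 0 modulo the current basis, so we have a Gröbner basis.
Inter-reduce: drop elements whose leading term is divisible by another's, tail-reduce, and make monic.
Reduced Gröbner basis: {x**2 + x*y + y*z + y + 1, y**2 + x + y + z, x*z + x + y + z + 1, z**2 + x + y + z + 1}.
The reduced Gröbner basis of I + (p) is {x**2 + x*y + y*z + y + 1, y**2 + x + y + z, x*z + x + y + z + 1, z**2 + x + y + z + 1} ≠ {1}, a proper ideal, so the enlarged system stays consistent: p is independent of I, with normal form x*z + x + y + z + 1.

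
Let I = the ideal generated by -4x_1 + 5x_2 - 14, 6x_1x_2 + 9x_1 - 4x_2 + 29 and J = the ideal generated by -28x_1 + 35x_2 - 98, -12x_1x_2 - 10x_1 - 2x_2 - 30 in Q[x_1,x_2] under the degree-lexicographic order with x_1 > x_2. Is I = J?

Two ideals are equal iff their reduced Gröbner bases coincide (the reduced basis is unique for a fixed ordering).
Buchberger on the first generating set:
f_1 = -4x_1 + 5x_2 - 14, LT = x_1.
f_2 = 6x_1x_2 + 9x_1 - 4x_2 + 29, LT = x_1x_2.

S(f_1,f_2): lcm = x_1x_2. S = -5/4x_2^2 - 3/2x_1 + 25/6x_2 - 29/6.
  leading term x_2^2: no divisor's leading term divides it; move -5/4x_2^2 to the remainder.
  leading term x_1: subtract (3/8)·f_1 from -3/2x_1 + 25/6x_2 - 29/6 → 55/24x_2 + 5/12
  leading term x_2: no divisor's leading term divides it; move 55/24x_2 to the remainder.
  leading term 1: no divisor's leading term divides it; move 5/12 to the remainder.
  remainder -5/4x_2^2 + 55/24x_2 + 5/12 ≠ 0; add g_3 = -5/4x_2^2 + 55/24x_2 + 5/12 to the basis.

S(f_1,g_3): leading monomials are coprime, so the S-polynomial reduces to 0 (Buchberger's first criterion).
S(f_2,g_3): lcm = x_1x_2^2. S = 10/3x_1x_2 - 2/3x_2^2 + 1/3x_1 + 29/6x_2.
  leading term x_1x_2: subtract (-5/6x_2)·f_1 from 10/3x_1x_2 - 2/3x_2^2 + 1/3x_1 + 29/6x_2 → 7/2x_2^2 + 1/3x_1 - 41/6x_2
  leading term x_2^2: subtract (-14/5)·g_3 from 7/2x_2^2 + 1/3x_1 - 41/6x_2 → 1/3x_1 - 5/12x_2 + 7/6
  leading term x_1: subtract (-1/12)·f_1 from 1/3x_1 - 5/12x_2 + 7/6 → 0
  remainder 0.

Every S-polynomial of the final basis reduces to 0, so we have a Gröbner basis.
Inter-reduce: drop elements whose leading term is divisible by another's, tail-reduce, and make monic.
Reduced Gröbner basis: {x_2^2 - 11/6x_2 - 1/3, x_1 - 5/4x_2 + 7/2}.

Buchberger on the second generating set:
h_1 = -28x_1 + 35x_2 - 98, LT = x_1.
h_2 = -12x_1x_2 - 10x_1 - 2x_2 - 30, LT = x_1x_2.

S(h_1,h_2): lcm = x_1x_2. S = -5/4x_2^2 - 5/6x_1 + 10/3x_2 - 5/2.
  leading term x_2^2: no divisor's leading term divides it; move -5/4x_2^2 to the remainder.
  leading term x_1: subtract (5/168)·h_1 from -5/6x_1 + 10/3x_2 - 5/2 → 55/24x_2 + 5/12
  leading term x_2: no divisor's leading term divides it; move 55/24x_2 to the remainder.
  leading term 1: no divisor's leading term divides it; move 5/12 to the remainder.
  remainder -5/4x_2^2 + 55/24x_2 + 5/12 ≠ 0; add k_3 = -5/4x_2^2 + 55/24x_2 + 5/12 to the basis.

S(h_1,k_3): leading monomials are coprime, so the S-polynomial reduces to 0 (Buchberger's first criterion).
S(h_2,k_3): lcm = x_1x_2^2. S = 8/3x_1x_2 + 1/6x_2^2 + 1/3x_1 + 5/2x_2.
  leading term x_1x_2: subtract (-2/21x_2)·h_1 from 8/3x_1x_2 + 1/6x_2^2 + 1/3x_1 + 5/2x_2 → 7/2x_2^2 + 1/3x_1 - 41/6x_2
  leading term x_2^2: subtract (-14/5)·k_3 from 7/2x_2^2 + 1/3x_1 - 41/6x_2 → 1/3x_1 - 5/12x_2 + 7/6
  leading term x_1: subtract (-1/84)·h_1 from 1/3x_1 - 5/12x_2 + 7/6 → 0
  remainder 0.

Every S-polynomial of the final basis reduces to 0, so we have a Gröbner basis.
Inter-reduce: drop elements whose leading term is divisible by another's, tail-reduce, and make monic.
Reduced Gröbner basis: {x_2^2 - 11/6x_2 - 1/3, x_1 - 5/4x_2 + 7/2}.

Same reduced basis, so the two generating sets span the same ideal.

Yes, the ideals are equal.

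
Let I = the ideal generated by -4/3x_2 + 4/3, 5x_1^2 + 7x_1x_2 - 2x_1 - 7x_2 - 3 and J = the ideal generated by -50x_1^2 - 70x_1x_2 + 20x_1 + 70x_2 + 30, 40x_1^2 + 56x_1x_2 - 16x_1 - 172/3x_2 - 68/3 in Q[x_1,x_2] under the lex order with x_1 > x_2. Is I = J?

Yes, the ideals are equal.

For a fixed monomial order, each ideal has a unique reduced Gröbner basis; comparing bases decides equality.
Buchberger on the first generating set:
f_1 = -4/3x_2 + 4/3, LT = x_2.
f_2 = 5x_1^2 + 7x_1x_2 - 2x_1 - 7x_2 - 3, LT = x_1^2.

The S-polynomials (S(f_1,f_2)) all reduce to 0 modulo the current basis, so we have a Gröbner basis.
Inter-reduce: drop elements whose leading term is divisible by another's, tail-reduce, and make monic.
Reduced Gröbner basis: {x_1^2 + x_1 - 2, x_2 - 1}.

Buchberger on the second generating set:
h_1 = -50x_1^2 - 70x_1x_2 + 20x_1 + 70x_2 + 30, LT = x_1^2.
h_2 = 40x_1^2 + 56x_1x_2 - 16x_1 - 172/3x_2 - 68/3, LT = x_1^2.

S(h_1,h_2): lcm = x_1^2. S = 1/30x_2 - 1/30.
  leading term x_2: no divisor's leading term divides it; move 1/30x_2 to the remainder.
  leading term 1: no divisor's leading term divides it; move -1/30 to the remainder.
  remainder 1/30x_2 - 1/30 ≠ 0; add k_3 = 1/30x_2 - 1/30 to the basis.

The other S-polynomials (S(h_1,k_3), S(h_2,k_3)) all reduce to 0 modulo the current basis, so we have a Gröbner basis.
Inter-reduce: drop elements whose leading term is divisible by another's, tail-reduce, and make monic.
Reduced Gröbner basis: {x_1^2 + x_1 - 2, x_2 - 1}.

These coincide, so the ideals are equal.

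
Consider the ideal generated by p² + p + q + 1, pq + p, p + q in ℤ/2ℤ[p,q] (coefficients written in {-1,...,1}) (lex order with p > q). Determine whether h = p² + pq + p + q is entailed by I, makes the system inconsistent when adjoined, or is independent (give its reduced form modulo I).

p² + pq + p + q lies in I (it reduces to 0).

First compute the reduced Gröbner basis of I by Buchberger's algorithm.
f_1 = p² + p + q + 1, LT = p².
f_2 = pq + p, LT = pq.
f_3 = p + q, LT = p.

S(f_1,f_2): lcm = p²q. S = p² + pq + q² + q.
  leading term p²: subtract (1)·f_1 from p² + pq + q² + q → pq + p + q² + 1
  leading term pq: subtract (1)·f_2 from pq + p + q² + 1 → q² + 1
  leading term q²: no divisor's leading term divides it; move q² to the remainder.
  leading term 1: no divisor's leading term divides it; move 1 to the remainder.
  remainder q² + 1 ≠ 0; add k_4 = q² + 1 to the basis.

S(f_1,f_3): lcm = p². S = pq + p + q + 1.
  leading term pq: subtract (1)·f_2 from pq + p + q + 1 → q + 1
  leading term q: no divisor's leading term divides it; move q to the remainder.
  leading term 1: no divisor's leading term divides it; move 1 to the remainder.
  remainder q + 1 ≠ 0; add k_5 = q + 1 to the basis.

The other S-polynomials (S(f_2,f_3), S(f_1,k_4), S(f_2,k_4), S(f_3,k_4), S(f_1,k_5), S(f_2,k_5), S(f_3,k_5), S(k_4,k_5)) all reduce to 0 modulo the current basis, so we have a Gröbner basis.
Inter-reduce: drop elements whose leading term is divisible by another's, tail-reduce, and make monic.
Reduced Gröbner basis: {p + 1, q + 1}.
Label its elements g_1 = p + 1, g_2 = q + 1.

Reduce h = p² + pq + p + q modulo G:
  leading term p²: subtract (p)·g_1 from p² + pq + p + q → pq + q
  leading term pq: subtract (q)·g_1 from pq + q → 0
  normal form = 0.
Since the normal form is 0, h ∈ I.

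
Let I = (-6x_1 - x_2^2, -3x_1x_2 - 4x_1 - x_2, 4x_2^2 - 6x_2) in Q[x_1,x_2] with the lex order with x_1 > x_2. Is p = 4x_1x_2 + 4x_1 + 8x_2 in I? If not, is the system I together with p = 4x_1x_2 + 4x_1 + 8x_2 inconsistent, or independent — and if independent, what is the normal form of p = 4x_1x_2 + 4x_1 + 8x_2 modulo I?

First compute the reduced Gröbner basis of I by Buchberger's algorithm.
f_1 = -6x_1 - x_2^2, LT = x_1.
f_2 = -3x_1x_2 - 4x_1 - x_2, LT = x_1x_2.
f_3 = 4x_2^2 - 6x_2, LT = x_2^2.

S(f_1,f_2): lcm = x_1x_2. S = -4/3x_1 + 1/6x_2^3 - 1/3x_2.
  leading term x_1: subtract (2/9)·f_1 from -4/3x_1 + 1/6x_2^3 - 1/3x_2 → 1/6x_2^3 + 2/9x_2^2 - 1/3x_2
  leading term x_2^3: subtract (1/24x_2)·f_3 from 1/6x_2^3 + 2/9x_2^2 - 1/3x_2 → 17/36x_2^2 - 1/3x_2
  leading term x_2^2: subtract (17/144)·f_3 from 17/36x_2^2 - 1/3x_2 → 3/8x_2
  leading term x_2: no divisor's leading term divides it; move 3/8x_2 to the remainder.
  remainder 3/8x_2 ≠ 0; add h_4 = 3/8x_2 to the basis.

The other S-polynomials (S(f_1,f_3), S(f_2,f_3), S(f_1,h_4), S(f_2,h_4), S(f_3,h_4)) all reduce to 0 modulo the current basis, so we have a Gröbner basis.
Inter-reduce: drop elements whose leading term is divisible by another's, tail-reduce, and make monic.
Reduced Gröbner basis: {x_1, x_2}.
Label its elements g_1 = x_1, g_2 = x_2.

Reduce p = 4x_1x_2 + 4x_1 + 8x_2 modulo G:
  leading term x_1x_2: subtract (4x_2)·g_1 from 4x_1x_2 + 4x_1 + 8x_2 → 4x_1 + 8x_2
  leading term x_1: subtract (4)·g_1 from 4x_1 + 8x_2 → 8x_2
  leading term x_2: subtract (8)·g_2 from 8x_2 → 0
  normal form = 0.
Since the normal form is 0, p ∈ I.

Ideal membership is decidable via reduction modulo a Gröbner basis.

4x_1x_2 + 4x_1 + 8x_2 lies in I (it reduces to 0).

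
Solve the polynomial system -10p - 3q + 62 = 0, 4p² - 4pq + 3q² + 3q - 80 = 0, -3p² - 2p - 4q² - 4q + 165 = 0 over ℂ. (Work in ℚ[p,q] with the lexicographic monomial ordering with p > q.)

Compute a lex Gröbner basis by Buchberger's algorithm.
f_1 = -10p - 3q + 62, LT = p.
f_2 = 4p² - 4pq + 3q² + 3q - 80, LT = p².
f_3 = -3p² - 2p - 4q² - 4q + 165, LT = p².

S(f_1,f_2): lcm = p². S = 13/10pq - 31/5p - ¾q² - ¾q + 20.
  leading term pq: subtract (-13/100q)·f_1 from 13/10pq - 31/5p - ¾q² - ¾q + 20 → -31/5p - 57/50q² + 731/100q + 20
  leading term p: subtract (31/50)·f_1 from -31/5p - 57/50q² + 731/100q + 20 → -57/50q² + 917/100q - 461/25
  leading term q²: no divisor's leading term divides it; move -57/50q² to the remainder.
  leading term q: no divisor's leading term divides it; move 917/100q to the remainder.
  leading term 1: no divisor's leading term divides it; move -461/25 to the remainder.
  remainder -57/50q² + 917/100q - 461/25 ≠ 0; add h_4 = -57/50q² + 917/100q - 461/25 to the basis.

S(f_1,f_3): lcm = p². S = 3/10pq - 103/15p - 4/3q² - 4/3q + 55.
  leading term pq: subtract (-3/100q)·f_1 from 3/10pq - 103/15p - 4/3q² - 4/3q + 55 → -103/15p - 427/300q² + 79/150q + 55
  leading term p: subtract (103/150)·f_1 from -103/15p - 427/300q² + 79/150q + 55 → -427/300q² + 194/75q + 932/75
  leading term q²: subtract (427/342)·h_4 from -427/300q² + 194/75q + 932/75 → -60619/6840q + 60619/1710
  leading term q: no divisor's leading term divides it; move -60619/6840q to the remainder.
  leading term 1: no divisor's leading term divides it; move 60619/1710 to the remainder.
  remainder -60619/6840q + 60619/1710 ≠ 0; add h_5 = -60619/6840q + 60619/1710 to the basis.

The other S-polynomials (S(f_2,f_3), S(f_1,h_4), S(f_2,h_4), S(f_3,h_4), S(f_1,h_5), S(f_2,h_5), S(f_3,h_5), S(h_4,h_5)) all reduce to 0 modulo the current basis, so we have a Gröbner basis.
Inter-reduce: drop elements whose leading term is divisible by another's, tail-reduce, and make monic.
Reduced Gröbner basis: {p - 5, q - 4}.

A lex Gröbner basis eliminates variables successively. Here q - 4 depends only on q, with roots {4}; lifting each root through the earlier basis elements recovers the full solutions.
  q = 4: the earlier basis element becomes p - 5 = 0, giving p = 5 — point (5, 4).
Substituting each solution back into the original system confirms all equations vanish.
A lex Gröbner basis triangularizes the system, enabling back-substitution.

{(5, 4)}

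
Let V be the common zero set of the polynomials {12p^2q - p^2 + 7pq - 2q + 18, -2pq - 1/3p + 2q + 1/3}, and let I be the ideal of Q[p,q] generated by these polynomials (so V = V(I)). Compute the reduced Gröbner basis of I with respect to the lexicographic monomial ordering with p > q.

G = {p^2 + 7/18p - 17/3q - 127/18, pq + 1/6p - q - 1/6, q^2 + 7/6q + 1/6}

f_1 = 12p^2q - p^2 + 7pq - 2q + 18, LT = p^2q.
f_2 = -2pq - 1/3p + 2q + 1/3, LT = pq.

S(f_1,f_2): lcm = p^2q. S = -1/4p^2 + 19/12pq + 1/6p - 1/6q + 3/2.
  reduce S modulo (f_1, f_2):
  remainder -1/4p^2 - 7/72p + 17/12q + 127/72 ≠ 0; add g_3 = -1/4p^2 - 7/72p + 17/12q + 127/72 to the basis.

S(f_1,g_3): lcm = p^2q. S = -1/12p^2 + 7/36pq + 17/3q^2 + 62/9q + 3/2.
  reduce S modulo (f_1, f_2, g_3):
  remainder 17/3q^2 + 119/18q + 17/18 ≠ 0; add g_4 = 17/3q^2 + 119/18q + 17/18 to the basis.

The other S-polynomials (S(f_2,g_3), S(f_1,g_4), S(f_2,g_4), S(g_3,g_4)) all reduce to 0 modulo the current basis, so we have a Gröbner basis.
Inter-reduce: drop elements whose leading term is divisible by another's, tail-reduce, and make monic.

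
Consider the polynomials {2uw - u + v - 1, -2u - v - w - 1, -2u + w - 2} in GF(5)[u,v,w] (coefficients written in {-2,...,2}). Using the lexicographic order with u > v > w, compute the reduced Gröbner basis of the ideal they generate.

G = {u + 2w + 1, v + 2w - 1, w^2 - 2w + 1}

This is the nonlinear analogue of row-reducing a linear system.

f_1 = 2uw - u + v - 1, LT = uw.
f_2 = -2u - v - w - 1, LT = u.
f_3 = -2u + w - 2, LT = u.

S(f_1,f_2): lcm = uw. S = 2u + 2vw - 2v + 2w^2 + 2w + 2.
  leading term u: subtract (-1)·f_2 from 2u + 2vw - 2v + 2w^2 + 2w + 2 → 2vw + 2v + 2w^2 + w + 1
  leading term vw: no divisor's leading term divides it; move 2vw to the remainder.
  leading term v: no divisor's leading term divides it; move 2v to the remainder.
  leading term w^2: no divisor's leading term divides it; move 2w^2 to the remainder.
  leading term w: no divisor's leading term divides it; move w to the remainder.
  leading term 1: no divisor's leading term divides it; move 1 to the remainder.
  remainder 2vw + 2v + 2w^2 + w + 1 ≠ 0; add g_4 = 2vw + 2v + 2w^2 + w + 1 to the basis.

S(f_1,f_3): lcm = uw. S = 2u - 2v - 2w^2 - w + 2.
  leading term u: subtract (-1)·f_2 from 2u - 2v - 2w^2 - w + 2 → 2v - 2w^2 - 2w + 1
  leading term v: no divisor's leading term divides it; move 2v to the remainder.
  leading term w^2: no divisor's leading term divides it; move -2w^2 to the remainder.
  leading term w: no divisor's leading term divides it; move -2w to the remainder.
  leading term 1: no divisor's leading term divides it; move 1 to the remainder.
  remainder 2v - 2w^2 - 2w + 1 ≠ 0; add g_5 = 2v - 2w^2 - 2w + 1 to the basis.

S(f_2,f_3): lcm = u. S = -2v + w + 2.
  leading term v: subtract (-1)·g_5 from -2v + w + 2 → -2w^2 - w - 2
  leading term w^2: no divisor's leading term divides it; move -2w^2 to the remainder.
  leading term w: no divisor's leading term divides it; move -w to the remainder.
  leading term 1: no divisor's leading term divides it; move -2 to the remainder.
  remainder -2w^2 - w - 2 ≠ 0; add g_6 = -2w^2 - w - 2 to the basis.

S(f_1,g_4): lcm = uvw. S = uv - uw^2 + 2uw + 2u - 2v^2 + 2v.
  leading term uv: subtract (2v)·f_2 from uv - uw^2 + 2uw + 2u - 2v^2 + 2v → -uw^2 + 2uw + 2u + 2vw - v
  leading term uw^2: subtract (2w)·f_1 from -uw^2 + 2uw + 2u + 2vw - v → -uw + 2u - v + 2w
  leading term uw: subtract (2)·f_1 from -uw + 2u - v + 2w → -u + 2v + 2w + 2
  leading term u: subtract (-2)·f_2 from -u + 2v + 2w + 2 → 0
  remainder 0.

S(f_2,g_4): leading monomials are coprime, so the S-polynomial reduces to 0 (Buchberger's first criterion).
S(f_3,g_4): leading monomials are coprime, so the S-polynomial reduces to 0 (Buchberger's first criterion).
S(f_1,g_5): leading monomials are coprime, so the S-polynomial reduces to 0 (Buchberger's first criterion).
S(f_2,g_5): leading monomials are coprime, so the S-polynomial reduces to 0 (Buchberger's first criterion).
S(f_3,g_5): leading monomials are coprime, so the S-polynomial reduces to 0 (Buchberger's first criterion).
S(g_4,g_5): lcm = vw. S = v + w^3 + 2w^2 - 2.
  leading term v: subtract (-2)·g_5 from v + w^3 + 2w^2 - 2 → w^3 - 2w^2 + w
  leading term w^3: subtract (2w)·g_6 from w^3 - 2w^2 + w → 0
  remainder 0.

S(f_1,g_6): lcm = uw^2. S = -uw - u - 2vw + 2w.
  leading term uw: subtract (2)·f_1 from -uw - u - 2vw + 2w → u - 2vw - 2v + 2w + 2
  leading term u: subtract (2)·f_2 from u - 2vw - 2v + 2w + 2 → -2vw - w - 1
  leading term vw: subtract (-1)·g_4 from -2vw - w - 1 → 2v + 2w^2
  leading term v: subtract (1)·g_5 from 2v + 2w^2 → -w^2 + 2w - 1
  leading term w^2: subtract (-2)·g_6 from -w^2 + 2w - 1 → 0
  remainder 0.

S(f_2,g_6): leading monomials are coprime, so the S-polynomial reduces to 0 (Buchberger's first criterion).
S(f_3,g_6): leading monomials are coprime, so the S-polynomial reduces to 0 (Buchberger's first criterion).
S(g_4,g_6): lcm = vw^2. S = -2vw - v + w^3 - 2w^2 - 2w.
  leading term vw: subtract (-1)·g_4 from -2vw - v + w^3 - 2w^2 - 2w → v + w^3 - w + 1
  leading term v: subtract (-2)·g_5 from v + w^3 - w + 1 → w^3 + w^2 - 2
  leading term w^3: subtract (2w)·g_6 from w^3 + w^2 - 2 → -2w^2 - w - 2
  leading term w^2: subtract (1)·g_6 from -2w^2 - w - 2 → 0
  remainder 0.

S(g_5,g_6): leading monomials are coprime, so the S-polynomial reduces to 0 (Buchberger's first criterion).
Every S-polynomial of the final basis reduces to 0, so we have a Gröbner basis.
Inter-reduce: drop elements whose leading term is divisible by another's, tail-reduce, and make monic.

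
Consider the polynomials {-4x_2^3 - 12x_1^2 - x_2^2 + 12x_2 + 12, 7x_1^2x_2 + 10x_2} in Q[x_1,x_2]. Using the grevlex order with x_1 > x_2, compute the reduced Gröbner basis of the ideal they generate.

f_1 = -4x_2^3 - 12x_1^2 - x_2^2 + 12x_2 + 12, LT = x_2^3.
f_2 = 7x_1^2x_2 + 10x_2, LT = x_1^2x_2.

S(f_1,f_2): lcm = x_1^2x_2^3. S = 3x_1^4 + 1/4x_1^2x_2^2 - 3x_1^2x_2 - 10/7x_2^3 - 3x_1^2.
  leading term x_1^4: no divisor's leading term divides it; move 3x_1^4 to the remainder.
  leading term x_1^2x_2^2: subtract (1/28x_2)·f_2 from 1/4x_1^2x_2^2 - 3x_1^2x_2 - 10/7x_2^3 - 3x_1^2 → -3x_1^2x_2 - 10/7x_2^3 - 3x_1^2 - 5/14x_2^2
  leading term x_1^2x_2: subtract (-3/7)·f_2 from -3x_1^2x_2 - 10/7x_2^3 - 3x_1^2 - 5/14x_2^2 → -10/7x_2^3 - 3x_1^2 - 5/14x_2^2 + 30/7x_2
  leading term x_2^3: subtract (5/14)·f_1 from -10/7x_2^3 - 3x_1^2 - 5/14x_2^2 + 30/7x_2 → 9/7x_1^2 - 30/7
  leading term x_1^2: no divisor's leading term divides it; move 9/7x_1^2 to the remainder.
  leading term 1: no divisor's leading term divides it; move -30/7 to the remainder.
  remainder 3x_1^4 + 9/7x_1^2 - 30/7 ≠ 0; add g_3 = 3x_1^4 + 9/7x_1^2 - 30/7 to the basis.

S(f_1,g_3): leading monomials are coprime, so the S-polynomial reduces to 0 (Buchberger's first criterion).
S(f_2,g_3): lcm = x_1^4x_2. S = x_1^2x_2 + 10/7x_2.
  leading term x_1^2x_2: subtract (1/7)·f_2 from x_1^2x_2 + 10/7x_2 → 0
  remainder 0.

Every S-polynomial of the final basis reduces to 0, so we have a Gröbner basis.

G = {x_1^4 + 3/7x_1^2 - 10/7, x_1^2x_2 + 10/7x_2, x_2^3 + 3x_1^2 + 1/4x_2^2 - 3x_2 - 3}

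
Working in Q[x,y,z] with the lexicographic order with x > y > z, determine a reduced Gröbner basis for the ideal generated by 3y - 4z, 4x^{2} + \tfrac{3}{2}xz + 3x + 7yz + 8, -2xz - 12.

This is the nonlinear analogue of row-reducing a linear system.

f_1 = 3y - 4z, LT = y.
f_2 = 4x^{2} + \tfrac{3}{2}xz + 3x + 7yz + 8, LT = x^{2}.
f_3 = -2xz - 12, LT = xz.

S(f_2,f_3): lcm = x^{2}z. S = \tfrac{3}{8}xz^{2} + \tfrac{3}{4}xz - 6x + \tfrac{7}{4}yz^{2} + 2z.
  reduce S modulo (f_1, f_2, f_3):
  remainder -6x + \tfrac{7}{3}z^{3} - \tfrac{1}{4}z - \tfrac{9}{2} ≠ 0; add g_4 = -6x + \tfrac{7}{3}z^{3} - \tfrac{1}{4}z - \tfrac{9}{2} to the basis.

S(f_3,g_4): lcm = xz. S = \tfrac{7}{18}z^{4} - \tfrac{1}{24}z^{2} - \tfrac{3}{4}z + 6.
  reduce S modulo (f_1, f_2, f_3, g_4):
  remainder \tfrac{7}{18}z^{4} - \tfrac{1}{24}z^{2} - \tfrac{3}{4}z + 6 ≠ 0; add g_5 = \tfrac{7}{18}z^{4} - \tfrac{1}{24}z^{2} - \tfrac{3}{4}z + 6 to the basis.

The other S-polynomials (S(f_1,f_2), S(f_1,f_3), S(f_1,g_4), S(f_2,g_4), S(f_1,g_5), S(f_2,g_5), S(f_3,g_5), S(g_4,g_5)) all reduce to 0 modulo the current basis, so we have a Gröbner basis.
Inter-reduce: drop elements whose leading term is divisible by another's, tail-reduce, and make monic.

G = {x - \tfrac{7}{18}z^{3} + \tfrac{1}{24}z + \tfrac{3}{4}, y - \tfrac{4}{3}z, z^{4} - \tfrac{3}{28}z^{2} - \tfrac{27}{14}z + \tfrac{108}{7}}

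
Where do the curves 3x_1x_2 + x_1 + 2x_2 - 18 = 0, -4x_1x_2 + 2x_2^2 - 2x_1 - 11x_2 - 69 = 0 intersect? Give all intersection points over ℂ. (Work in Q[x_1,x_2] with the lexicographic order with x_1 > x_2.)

Compute a lex Gröbner basis by Buchberger's algorithm.
f_1 = 3x_1x_2 + x_1 + 2x_2 - 18, LT = x_1x_2.
f_2 = -4x_1x_2 - 2x_1 + 2x_2^2 - 11x_2 - 69, LT = x_1x_2.

S(f_1,f_2): lcm = x_1x_2. S = -1/6x_1 + 1/2x_2^2 - 25/12x_2 - 93/4.
  reduce S modulo (f_1, f_2):
  remainder -1/6x_1 + 1/2x_2^2 - 25/12x_2 - 93/4 ≠ 0; add h_3 = -1/6x_1 + 1/2x_2^2 - 25/12x_2 - 93/4 to the basis.

S(f_1,h_3): lcm = x_1x_2. S = 1/3x_1 + 3x_2^3 - 25/2x_2^2 - 833/6x_2 - 6.
  reduce S modulo (f_1, f_2, h_3):
  remainder 3x_2^3 - 23/2x_2^2 - 143x_2 - 105/2 ≠ 0; add h_4 = 3x_2^3 - 23/2x_2^2 - 143x_2 - 105/2 to the basis.

The other S-polynomials (S(f_2,h_3), S(f_1,h_4), S(f_2,h_4), S(h_3,h_4)) all reduce to 0 modulo the current basis, so we have a Gröbner basis.
Inter-reduce: drop elements whose leading term is divisible by another's, tail-reduce, and make monic.
Reduced Gröbner basis: {x_1 - 3x_2^2 + 25/2x_2 + 279/2, x_2^3 - 23/6x_2^2 - 143/3x_2 - 35/2}.

From the last basis element, x_2^3 - 23/6x_2^2 - 143/3x_2 - 35/2 = 0, so x_2 takes values in {-5, 53/12 - sqrt(3313)/12, 53/12 + sqrt(3313)/12}. Each choice, substituted upward through the basis, yields the corresponding point(s) of the solution set.
  x_2 = -5: the earlier basis element becomes x_1 + 2 = 0, giving x_1 = -2 — point (-2, -5).
  x_2 = 53/12 - sqrt(3313)/12: the earlier basis element becomes x_1 + 7*sqrt(3313)/6 + 403/6 = 0, giving x_1 = -403/6 - 7*sqrt(3313)/6 — point (-403/6 - 7*sqrt(3313)/6, 53/12 - sqrt(3313)/12).
  x_2 = 53/12 + sqrt(3313)/12: the earlier basis element becomes x_1 - 7*sqrt(3313)/6 + 403/6 = 0, giving x_1 = -403/6 + 7*sqrt(3313)/6 — point (-403/6 + 7*sqrt(3313)/6, 53/12 + sqrt(3313)/12).

{(-2, -5), (-403/6 - 7*sqrt(3313)/6, 53/12 - sqrt(3313)/12), (-403/6 + 7*sqrt(3313)/6, 53/12 + sqrt(3313)/12)}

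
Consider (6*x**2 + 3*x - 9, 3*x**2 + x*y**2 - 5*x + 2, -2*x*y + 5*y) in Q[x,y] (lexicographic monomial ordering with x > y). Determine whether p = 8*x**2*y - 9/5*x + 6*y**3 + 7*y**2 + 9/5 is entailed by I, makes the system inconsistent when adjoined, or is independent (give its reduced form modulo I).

8*x**2*y - 9/5*x + 6*y**3 + 7*y**2 + 9/5 lies in I (it reduces to 0).

First compute the reduced Gröbner basis of I by Buchberger's algorithm.
f_1 = 6*x**2 + 3*x - 9, LT = x**2.
f_2 = 3*x**2 + x*y**2 - 5*x + 2, LT = x**2.
f_3 = -2*x*y + 5*y, LT = x*y.

S(f_1,f_2): lcm = x**2. S = -1/3*x*y**2 + 13/6*x - 13/6.
  leading term x*y**2: subtract (1/6*y)·f_3 from -1/3*x*y**2 + 13/6*x - 13/6 → 13/6*x - 5/6*y**2 - 13/6
  leading term x: no divisor's leading term divides it; move 13/6*x to the remainder.
  leading term y**2: no divisor's leading term divides it; move -5/6*y**2 to the remainder.
  leading term 1: no divisor's leading term divides it; move -13/6 to the remainder.
  remainder 13/6*x - 5/6*y**2 - 13/6 ≠ 0; add h_4 = 13/6*x - 5/6*y**2 - 13/6 to the basis.

S(f_1,f_3): lcm = x**2*y. S = 3*x*y - 3/2*y.
  leading term x*y: subtract (-3/2)·f_3 from 3*x*y - 3/2*y → 6*y
  leading term y: no divisor's leading term divides it; move 6*y to the remainder.
  remainder 6*y ≠ 0; add h_5 = 6*y to the basis.

The other S-polynomials (S(f_2,f_3), S(f_1,h_4), S(f_2,h_4), S(f_3,h_4), S(f_1,h_5), S(f_2,h_5), S(f_3,h_5), S(h_4,h_5)) all reduce to 0 modulo the current basis, so we have a Gröbner basis.
Inter-reduce: drop elements whose leading term is divisible by another's, tail-reduce, and make monic.
Reduced Gröbner basis: {x - 1, y}.
Label its elements g_1 = x - 1, g_2 = y.

Reduce p = 8*x**2*y - 9/5*x + 6*y**3 + 7*y**2 + 9/5 modulo G:
  leading term x**2*y: subtract (8*x*y)·g_1 from 8*x**2*y - 9/5*x + 6*y**3 + 7*y**2 + 9/5 → 8*x*y - 9/5*x + 6*y**3 + 7*y**2 + 9/5
  leading term x*y: subtract (8*y)·g_1 from 8*x*y - 9/5*x + 6*y**3 + 7*y**2 + 9/5 → -9/5*x + 6*y**3 + 7*y**2 + 8*y + 9/5
  leading term x: subtract (-9/5)·g_1 from -9/5*x + 6*y**3 + 7*y**2 + 8*y + 9/5 → 6*y**3 + 7*y**2 + 8*y
  leading term y**3: subtract (6*y**2)·g_2 from 6*y**3 + 7*y**2 + 8*y → 7*y**2 + 8*y
  leading term y**2: subtract (7*y)·g_2 from 7*y**2 + 8*y → 8*y
  leading term y: subtract (8)·g_2 from 8*y → 0
  normal form = 0.
Since the normal form is 0, p ∈ I.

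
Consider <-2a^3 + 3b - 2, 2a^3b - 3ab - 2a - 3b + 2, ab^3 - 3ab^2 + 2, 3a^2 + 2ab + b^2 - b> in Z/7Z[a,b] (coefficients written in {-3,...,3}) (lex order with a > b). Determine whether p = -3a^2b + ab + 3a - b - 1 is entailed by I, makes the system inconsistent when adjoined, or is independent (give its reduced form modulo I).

-3a^2b + ab + 3a - b - 1 lies in I (it reduces to 0).

First compute the reduced Gröbner basis of I by Buchberger's algorithm.
f_1 = -2a^3 + 3b - 2, LT = a^3.
f_2 = 2a^3b - 3ab - 2a - 3b + 2, LT = a^3b.
f_3 = ab^3 - 3ab^2 + 2, LT = ab^3.
f_4 = 3a^2 + 2ab + b^2 - b, LT = a^2.

S(f_1,f_2): lcm = a^3b. S = -2ab + a + 2b^2 - b - 1.
  leading term ab: no divisor's leading term divides it; move -2ab to the remainder.
  leading term a: no divisor's leading term divides it; move a to the remainder.
  leading term b^2: no divisor's leading term divides it; move 2b^2 to the remainder.
  leading term b: no divisor's leading term divides it; move -b to the remainder.
  leading term 1: no divisor's leading term divides it; move -1 to the remainder.
  remainder -2ab + a + 2b^2 - b - 1 ≠ 0; add h_5 = -2ab + a + 2b^2 - b - 1 to the basis.

S(f_1,f_3): lcm = a^3b^3. S = 3a^3b^2 - 2a^2 + 2b^4 + b^3.
  leading term a^3b^2: subtract (2b^2)·f_1 from 3a^3b^2 - 2a^2 + 2b^4 + b^3 → -2a^2 + 2b^4 + 2b^3 - 3b^2
  leading term a^2: subtract (-3)·f_4 from -2a^2 + 2b^4 + 2b^3 - 3b^2 → -ab + 2b^4 + 2b^3 - 3b
  leading term ab: subtract (-3)·h_5 from -ab + 2b^4 + 2b^3 - 3b → 3a + 2b^4 + 2b^3 - b^2 + b - 3
  leading term a: no divisor's leading term divides it; move 3a to the remainder.
  leading term b^4: no divisor's leading term divides it; move 2b^4 to the remainder.
  leading term b^3: no divisor's leading term divides it; move 2b^3 to the remainder.
  leading term b^2: no divisor's leading term divides it; move -b^2 to the remainder.
  leading term b: no divisor's leading term divides it; move b to the remainder.
  leading term 1: no divisor's leading term divides it; move -3 to the remainder.
  remainder 3a + 2b^4 + 2b^3 - b^2 + b - 3 ≠ 0; add h_6 = 3a + 2b^4 + 2b^3 - b^2 + b - 3 to the basis.

S(f_1,f_4): lcm = a^3. S = -3a^2b + 2ab^2 - 2ab + 2b + 1.
  leading term a^2b: subtract (-b)·f_4 from -3a^2b + 2ab^2 - 2ab + 2b + 1 → -3ab^2 - 2ab + b^3 - b^2 + 2b + 1
  leading term ab^2: subtract (-2b)·h_5 from -3ab^2 - 2ab + b^3 - b^2 + 2b + 1 → -2b^3 - 3b^2 + 1
  leading term b^3: no divisor's leading term divides it; move -2b^3 to the remainder.
  leading term b^2: no divisor's leading term divides it; move -3b^2 to the remainder.
  leading term 1: no divisor's leading term divides it; move 1 to the remainder.
  remainder -2b^3 - 3b^2 + 1 ≠ 0; add h_7 = -2b^3 - 3b^2 + 1 to the basis.

S(f_2,f_3): lcm = a^3b^3. S = 3a^3b^2 - 2a^2 + 2ab^3 - ab^2 + 2b^3 + b^2.
  leading term a^3b^2: subtract (2b^2)·f_1 from 3a^3b^2 - 2a^2 + 2ab^3 - ab^2 + 2b^3 + b^2 → -2a^2 + 2ab^3 - ab^2 + 3b^3 - 2b^2
  leading term a^2: subtract (-3)·f_4 from -2a^2 + 2ab^3 - ab^2 + 3b^3 - 2b^2 → 2ab^3 - ab^2 - ab + 3b^3 + b^2 - 3b
  leading term ab^3: subtract (2)·f_3 from 2ab^3 - ab^2 - ab + 3b^3 + b^2 - 3b → -2ab^2 - ab + 3b^3 + b^2 - 3b + 3
  leading term ab^2: subtract (b)·h_5 from -2ab^2 - ab + 3b^3 + b^2 - 3b + 3 → -2ab + b^3 + 2b^2 - 2b + 3
  leading term ab: subtract (1)·h_5 from -2ab + b^3 + 2b^2 - 2b + 3 → -a + b^3 - b - 3
  leading term a: subtract (2)·h_6 from -a + b^3 - b - 3 → 3b^4 - 3b^3 + 2b^2 - 3b + 3
  leading term b^4: subtract (2b)·h_7 from 3b^4 - 3b^3 + 2b^2 - 3b + 3 → 3b^3 + 2b^2 + 2b + 3
  leading term b^3: subtract (2)·h_7 from 3b^3 + 2b^2 + 2b + 3 → b^2 + 2b + 1
  leading term b^2: no divisor's leading term divides it; move b^2 to the remainder.
  leading term b: no divisor's leading term divides it; move 2b to the remainder.
  leading term 1: no divisor's leading term divides it; move 1 to the remainder.
  remainder b^2 + 2b + 1 ≠ 0; add h_8 = b^2 + 2b + 1 to the basis.

The other S-polynomials (S(f_2,f_4), S(f_3,f_4), S(f_1,h_5), S(f_2,h_5), S(f_3,h_5), S(f_4,h_5), S(f_1,h_6), S(f_2,h_6), S(f_3,h_6), S(f_4,h_6), S(h_5,h_6), S(f_1,h_7), S(f_2,h_7), S(f_3,h_7), S(f_4,h_7), S(h_5,h_7), S(h_6,h_7), S(f_1,h_8), S(f_2,h_8), S(f_3,h_8), S(f_4,h_8), S(h_5,h_8), S(h_6,h_8), S(h_7,h_8)) all reduce to 0 modulo the current basis, so we have a Gröbner basis.
Inter-reduce: drop elements whose leading term is divisible by another's, tail-reduce, and make monic.
Reduced Gröbner basis: {a - 2b + 1, b^2 + 2b + 1}.
Label its elements g_1 = a - 2b + 1, g_2 = b^2 + 2b + 1.

Reduce p = -3a^2b + ab + 3a - b - 1 modulo G:
  leading term a^2b: subtract (-3ab)·g_1 from -3a^2b + ab + 3a - b - 1 → ab^2 - 3ab + 3a - b - 1
  leading term ab^2: subtract (b^2)·g_1 from ab^2 - 3ab + 3a - b - 1 → -3ab + 3a + 2b^3 - b^2 - b - 1
  leading term ab: subtract (-3b)·g_1 from -3ab + 3a + 2b^3 - b^2 - b - 1 → 3a + 2b^3 + 2b - 1
  leading term a: subtract (3)·g_1 from 3a + 2b^3 + 2b - 1 → 2b^3 + b + 3
  leading term b^3: subtract (2b)·g_2 from 2b^3 + b + 3 → 3b^2 - b + 3
  leading term b^2: subtract (3)·g_2 from 3b^2 - b + 3 → 0
  normal form = 0.
Since the normal form is 0, p ∈ I.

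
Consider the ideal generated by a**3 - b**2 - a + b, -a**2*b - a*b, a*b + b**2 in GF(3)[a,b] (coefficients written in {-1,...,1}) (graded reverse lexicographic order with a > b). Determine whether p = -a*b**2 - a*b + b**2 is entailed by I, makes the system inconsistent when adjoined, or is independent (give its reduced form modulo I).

-a*b**2 - a*b + b**2 lies in I (it reduces to 0).

First compute the reduced Gröbner basis of I by Buchberger's algorithm.
f_1 = a**3 - b**2 - a + b, LT = a**3.
f_2 = -a**2*b - a*b, LT = a**2*b.
f_3 = a*b + b**2, LT = a*b.

S(f_1,f_2): lcm = a**3*b. S = -a**2*b - b**3 - a*b + b**2.
  leading term a**2*b: subtract (1)·f_2 from -a**2*b - b**3 - a*b + b**2 → -b**3 + b**2
  leading term b**3: no divisor's leading term divides it; move -b**3 to the remainder.
  leading term b**2: no divisor's leading term divides it; move b**2 to the remainder.
  remainder -b**3 + b**2 ≠ 0; add h_4 = -b**3 + b**2 to the basis.

The other S-polynomials (S(f_1,f_3), S(f_2,f_3), S(f_1,h_4), S(f_2,h_4), S(f_3,h_4)) all reduce to 0 modulo the current basis, so we have a Gröbner basis.
Inter-reduce: drop elements whose leading term is divisible by another's, tail-reduce, and make monic.
Reduced Gröbner basis: {a**3 - b**2 - a + b, b**3 - b**2, a*b + b**2}.
Label its elements g_1 = a**3 - b**2 - a + b, g_2 = b**3 - b**2, g_3 = a*b + b**2.

Reduce p = -a*b**2 - a*b + b**2 modulo G:
  leading term a*b**2: subtract (-b)·g_3 from -a*b**2 - a*b + b**2 → b**3 - a*b + b**2
  leading term b**3: subtract (1)·g_2 from b**3 - a*b + b**2 → -a*b - b**2
  leading term a*b: subtract (-1)·g_3 from -a*b - b**2 → 0
  normal form = 0.
Since the normal form is 0, p ∈ I.

The remainder on division by a Gröbner basis is unique — it is the normal form.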